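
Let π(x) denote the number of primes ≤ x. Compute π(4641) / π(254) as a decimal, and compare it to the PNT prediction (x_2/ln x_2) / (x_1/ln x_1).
π(4641)/π(254) = 626/54 ≈ 11.5926;  PNT prediction ≈ 11.9839.

π(254) = 54 and π(4641) = 626, so π(4641)/π(254) ≈ 11.5926. The PNT-predicted ratio is (4641/ln(4641)) / (254/ln(254)) ≈ 11.9839. The two agree to within a few percent, as expected.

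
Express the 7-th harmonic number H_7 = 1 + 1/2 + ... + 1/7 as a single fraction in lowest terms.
H_7 = 363/140

Direct summation: H_7 = 1 + 1/2 + ... + 1/7. The least common denominator is lcm(1, ..., 7) = 420; over this denominator the numerator is 420 + 210 + 140 + 105 + 84 + 70 + 60 = 1089, so H_7 = 1089/420; reducing by gcd(1089, 420) = 3 gives 363/140 ≈ 2.59286. (The PNT-adjacent estimate ln(7) + γ ≈ 2.52313 matches within O(1/n).)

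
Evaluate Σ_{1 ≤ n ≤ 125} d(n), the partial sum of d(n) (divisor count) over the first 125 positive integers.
Σ_{n ≤ 125} d(n) = 623

Compute d(n) for each 1 ≤ n ≤ 125: d(1) = 1, d(2) = 2, d(3) = 2, d(4) = 3, d(5) = 2, d(6) = 4, d(7) = 2, d(8) = 4, d(9) = 3, d(10) = 4, d(11) = 2, d(12) = 6, d(13) = 2, d(14) = 4, d(15) = 4, d(16) = 5, d(17) = 2, d(18) = 6, d(19) = 2, d(20) = 6, d(21) = 4, d(22) = 4, d(23) = 2, d(24) = 8, d(25) = 3, d(26) = 4, d(27) = 4, d(28) = 6, d(29) = 2, d(30) = 8, d(31) = 2, d(32) = 6, d(33) = 4, d(34) = 4, d(35) = 4, d(36) = 9, d(37) = 2, d(38) = 4, d(39) = 4, d(40) = 8, d(41) = 2, d(42) = 8, d(43) = 2, d(44) = 6, d(45) = 6, d(46) = 4, d(47) = 2, d(48) = 10, d(49) = 3, d(50) = 6, d(51) = 4, d(52) = 6, d(53) = 2, d(54) = 8, d(55) = 4, d(56) = 8, d(57) = 4, d(58) = 4, d(59) = 2, d(60) = 12, d(61) = 2, d(62) = 4, d(63) = 6, d(64) = 7, d(65) = 4, d(66) = 8, d(67) = 2, d(68) = 6, d(69) = 4, d(70) = 8, d(71) = 2, d(72) = 12, d(73) = 2, d(74) = 4, d(75) = 6, d(76) = 6, d(77) = 4, d(78) = 8, d(79) = 2, d(80) = 10, d(81) = 5, d(82) = 4, d(83) = 2, d(84) = 12, d(85) = 4, d(86) = 4, d(87) = 4, d(88) = 8, d(89) = 2, d(90) = 12, d(91) = 4, d(92) = 6, d(93) = 4, d(94) = 4, d(95) = 4, d(96) = 12, d(97) = 2, d(98) = 6, d(99) = 6, d(100) = 9, d(101) = 2, d(102) = 8, d(103) = 2, d(104) = 8, d(105) = 8, d(106) = 4, d(107) = 2, d(108) = 12, d(109) = 2, d(110) = 8, d(111) = 4, d(112) = 10, d(113) = 2, d(114) = 8, d(115) = 4, d(116) = 6, d(117) = 6, d(118) = 4, d(119) = 4, d(120) = 16, d(121) = 3, d(122) = 4, d(123) = 4, d(124) = 6, d(125) = 4. Summing all 125 values: 623. (Dirichlet's divisor formula: Σ_{n ≤ x} d(n) = x ln(x) + (2γ − 1) x + O(√x). For x = 125, the asymptotic estimate is ≈ 622.84.)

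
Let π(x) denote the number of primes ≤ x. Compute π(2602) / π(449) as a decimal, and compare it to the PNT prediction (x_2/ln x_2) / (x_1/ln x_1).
π(2602)/π(449) = 378/87 ≈ 4.3448;  PNT prediction ≈ 4.5003.

π(449) = 87 and π(2602) = 378, so π(2602)/π(449) ≈ 4.3448. The PNT-predicted ratio is (2602/ln(2602)) / (449/ln(449)) ≈ 4.5003. The two agree to within a few percent, as expected.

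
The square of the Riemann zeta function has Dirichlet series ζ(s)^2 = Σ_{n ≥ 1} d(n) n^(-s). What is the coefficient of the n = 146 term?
d(146) = 4

ζ(s)^2 = (Σ 1/m^s)(Σ 1/k^s). The coefficient of 1/n^s in the product is the number of ordered pairs (m, k) with mk = n, which equals d(n). For n = 146, divisors are [1, 2, 73, 146], so d(146) = 4.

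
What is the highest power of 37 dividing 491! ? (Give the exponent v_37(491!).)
v_37(491!) = 13

Legendre's formula: v_p(n!) = Σ_{k ≥ 1} ⌊n / p^k⌋. For p = 37, n = 491, the terms are:
  ⌊491/37^1⌋ = ⌊491/37⌋ = 13
(the next term ⌊491/37^2⌋ = 0, terminating the sum). Summing: v_37(491!) = 13 = 13.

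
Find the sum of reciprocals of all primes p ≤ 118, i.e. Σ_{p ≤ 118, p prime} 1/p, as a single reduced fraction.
Σ 1/p = 58472171373748331322981543916880425472323867753/31610054640417607788145206291543662493274686990

π(118) = 30, so the primes ≤ 118 are [2, 3, 5, 7, 11, 13, 17, 19, 23, 29, 31, 37, 41, 43, 47, 53, 59, 61, 67, 71, 73, 79, 83, 89, 97, 101, 103, 107, 109, 113]. Summing 1/p over these primes: 58472171373748331322981543916880425472323867753/31610054640417607788145206291543662493274686990 ≈ 1.8498. Mertens estimate ln ln(118) + 0.2615 ≈ 1.8240.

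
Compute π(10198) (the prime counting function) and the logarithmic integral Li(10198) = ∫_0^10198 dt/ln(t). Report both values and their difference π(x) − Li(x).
π(10198) = 1252;  Li(10198) ≈ 1267.61;  π(x) − Li(x) ≈ -15.61.

Direct count of primes ≤ 10198 gives π(10198) = 1252. Numerical evaluation of the logarithmic integral gives Li(10198) ≈ 1267.61. The difference π(x) − Li(x) ≈ -15.61 is typically negative for small/moderate x (Li(x) overestimates), though Littlewood's theorem shows this sign changes infinitely often.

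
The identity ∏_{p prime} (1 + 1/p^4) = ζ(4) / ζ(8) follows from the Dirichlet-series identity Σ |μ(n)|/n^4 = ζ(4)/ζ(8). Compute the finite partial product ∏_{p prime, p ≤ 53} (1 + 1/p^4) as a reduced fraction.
∏ = 22191296873353842710281222970410269196792920578371108176528669216114688/20586999778381633591344384332656221508370849439367985929948634732675625

The primes p ≤ 53 are [2, 3, 5, 7, 11, 13, 17, 19, 23, 29, 31, 37, 41, 43, 47, 53]. For each, (1 + 1/p^4) = (p^4 + 1)/p^4. Multiplying these fractions over p ∈ [2, 3, 5, 7, 11, 13, 17, 19, 23, 29, 31, 37, 41, 43, 47, 53] gives 22191296873353842710281222970410269196792920578371108176528669216114688/20586999778381633591344384332656221508370849439367985929948634732675625. (In the limit P → ∞ this tends to ζ(4)/ζ(8).)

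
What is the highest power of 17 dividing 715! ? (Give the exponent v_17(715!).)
v_17(715!) = 44

Legendre's formula: v_p(n!) = Σ_{k ≥ 1} ⌊n / p^k⌋. For p = 17, n = 715, the terms are:
  ⌊715/17^1⌋ = ⌊715/17⌋ = 42
  ⌊715/17^2⌋ = ⌊715/289⌋ = 2
(the next term ⌊715/17^3⌋ = 0, terminating the sum). Summing: v_17(715!) = 42 + 2 = 44.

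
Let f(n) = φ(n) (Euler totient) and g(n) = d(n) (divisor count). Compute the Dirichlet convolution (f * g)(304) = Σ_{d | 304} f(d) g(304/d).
(φ * d)(304) = 620

Divisors of 304: [1, 2, 4, 8, 16, 19, 38, 76, 152, 304]. For each d | 304:
  d = 1: φ(1) · d(304/1) = 1 · 10 = 10
  d = 2: φ(2) · d(304/2) = 1 · 8 = 8
  d = 4: φ(4) · d(304/4) = 2 · 6 = 12
  d = 8: φ(8) · d(304/8) = 4 · 4 = 16
  d = 16: φ(16) · d(304/16) = 8 · 2 = 16
  d = 19: φ(19) · d(304/19) = 18 · 5 = 90
  d = 38: φ(38) · d(304/38) = 18 · 4 = 72
  d = 76: φ(76) · d(304/76) = 36 · 3 = 108
  d = 152: φ(152) · d(304/152) = 72 · 2 = 144
  d = 304: φ(304) · d(304/304) = 144 · 1 = 144
Summing: (φ * d)(304) = 10 + 8 + 12 + 16 + 16 + 90 + 72 + 108 + 144 + 144 = 620.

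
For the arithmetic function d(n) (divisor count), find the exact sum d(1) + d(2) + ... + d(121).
Σ_{n ≤ 121} d(n) = 605

Compute d(n) for each 1 ≤ n ≤ 121: d(1) = 1, d(2) = 2, d(3) = 2, d(4) = 3, d(5) = 2, d(6) = 4, d(7) = 2, d(8) = 4, d(9) = 3, d(10) = 4, d(11) = 2, d(12) = 6, d(13) = 2, d(14) = 4, d(15) = 4, d(16) = 5, d(17) = 2, d(18) = 6, d(19) = 2, d(20) = 6, d(21) = 4, d(22) = 4, d(23) = 2, d(24) = 8, d(25) = 3, d(26) = 4, d(27) = 4, d(28) = 6, d(29) = 2, d(30) = 8, d(31) = 2, d(32) = 6, d(33) = 4, d(34) = 4, d(35) = 4, d(36) = 9, d(37) = 2, d(38) = 4, d(39) = 4, d(40) = 8, d(41) = 2, d(42) = 8, d(43) = 2, d(44) = 6, d(45) = 6, d(46) = 4, d(47) = 2, d(48) = 10, d(49) = 3, d(50) = 6, d(51) = 4, d(52) = 6, d(53) = 2, d(54) = 8, d(55) = 4, d(56) = 8, d(57) = 4, d(58) = 4, d(59) = 2, d(60) = 12, d(61) = 2, d(62) = 4, d(63) = 6, d(64) = 7, d(65) = 4, d(66) = 8, d(67) = 2, d(68) = 6, d(69) = 4, d(70) = 8, d(71) = 2, d(72) = 12, d(73) = 2, d(74) = 4, d(75) = 6, d(76) = 6, d(77) = 4, d(78) = 8, d(79) = 2, d(80) = 10, d(81) = 5, d(82) = 4, d(83) = 2, d(84) = 12, d(85) = 4, d(86) = 4, d(87) = 4, d(88) = 8, d(89) = 2, d(90) = 12, d(91) = 4, d(92) = 6, d(93) = 4, d(94) = 4, d(95) = 4, d(96) = 12, d(97) = 2, d(98) = 6, d(99) = 6, d(100) = 9, d(101) = 2, d(102) = 8, d(103) = 2, d(104) = 8, d(105) = 8, d(106) = 4, d(107) = 2, d(108) = 12, d(109) = 2, d(110) = 8, d(111) = 4, d(112) = 10, d(113) = 2, d(114) = 8, d(115) = 4, d(116) = 6, d(117) = 6, d(118) = 4, d(119) = 4, d(120) = 16, d(121) = 3. Summing all 121 values: 605. (Dirichlet's divisor formula: Σ_{n ≤ x} d(n) = x ln(x) + (2γ − 1) x + O(√x). For x = 121, the asymptotic estimate is ≈ 598.98.)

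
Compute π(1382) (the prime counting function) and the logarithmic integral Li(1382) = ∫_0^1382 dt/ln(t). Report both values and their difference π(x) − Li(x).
π(1382) = 221;  Li(1382) ≈ 231.59;  π(x) − Li(x) ≈ -10.59.

Direct count of primes ≤ 1382 gives π(1382) = 221. Numerical evaluation of the logarithmic integral gives Li(1382) ≈ 231.59. The difference π(x) − Li(x) ≈ -10.59 is typically negative for small/moderate x (Li(x) overestimates), though Littlewood's theorem shows this sign changes infinitely often.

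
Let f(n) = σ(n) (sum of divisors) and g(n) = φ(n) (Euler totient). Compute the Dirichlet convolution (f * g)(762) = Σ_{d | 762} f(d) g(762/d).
(σ * φ)(762) = 6096

Divisors of 762: [1, 2, 3, 6, 127, 254, 381, 762]. For each d | 762:
  d = 1: σ(1) · φ(762/1) = 1 · 252 = 252
  d = 2: σ(2) · φ(762/2) = 3 · 252 = 756
  d = 3: σ(3) · φ(762/3) = 4 · 126 = 504
  d = 6: σ(6) · φ(762/6) = 12 · 126 = 1512
  d = 127: σ(127) · φ(762/127) = 128 · 2 = 256
  d = 254: σ(254) · φ(762/254) = 384 · 2 = 768
  d = 381: σ(381) · φ(762/381) = 512 · 1 = 512
  d = 762: σ(762) · φ(762/762) = 1536 · 1 = 1536
Summing: (σ * φ)(762) = 252 + 756 + 504 + 1512 + 256 + 768 + 512 + 1536 = 6096.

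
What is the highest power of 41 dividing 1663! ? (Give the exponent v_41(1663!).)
v_41(1663!) = 40

Legendre's formula: v_p(n!) = Σ_{k ≥ 1} ⌊n / p^k⌋. For p = 41, n = 1663, the terms are:
  ⌊1663/41^1⌋ = ⌊1663/41⌋ = 40
(the next term ⌊1663/41^2⌋ = 0, terminating the sum). Summing: v_41(1663!) = 40 = 40.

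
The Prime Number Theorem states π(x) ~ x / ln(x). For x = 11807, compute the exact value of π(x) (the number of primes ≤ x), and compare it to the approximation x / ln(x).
π(11807) = 1415;  x/ln(x) ≈ 1259.22;  relative error ≈ 11.01%.

Directly count primes up to 11807: π(11807) = 1415. The PNT approximation gives 11807/ln(11807) ≈ 11807/9.37645 ≈ 1259.22. Relative error (π(x) − x/ln(x)) / π(x) ≈ 11.01%; the approximation is known to undercount slightly (Li(x) is a better estimate).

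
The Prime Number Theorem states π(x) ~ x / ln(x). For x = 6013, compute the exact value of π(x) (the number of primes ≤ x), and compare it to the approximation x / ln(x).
π(6013) = 785;  x/ln(x) ≈ 691.02;  relative error ≈ 11.97%.

Directly count primes up to 6013: π(6013) = 785. The PNT approximation gives 6013/ln(6013) ≈ 6013/8.70168 ≈ 691.02. Relative error (π(x) − x/ln(x)) / π(x) ≈ 11.97%; the approximation is known to undercount slightly (Li(x) is a better estimate).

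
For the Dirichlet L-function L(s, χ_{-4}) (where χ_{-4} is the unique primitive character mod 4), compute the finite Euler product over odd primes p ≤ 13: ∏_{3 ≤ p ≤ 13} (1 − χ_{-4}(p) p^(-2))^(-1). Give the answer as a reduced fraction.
∏ = 143143/156160

The odd primes p ≤ 13 are [3, 5, 7, 11, 13]. For each, χ(p) = 1 if p ≡ 1 mod 4, χ(p) = −1 if p ≡ 3 mod 4. Taking (1 − χ(p)/p^2)^(-1) = p^2/(p^2 − χ(p)): (1 − (-1)/3^2)^(-1) · (1 − (1)/5^2)^(-1) · (1 − (-1)/7^2)^(-1) · (1 − (-1)/11^2)^(-1) · (1 − (1)/13^2)^(-1) = 143143/156160.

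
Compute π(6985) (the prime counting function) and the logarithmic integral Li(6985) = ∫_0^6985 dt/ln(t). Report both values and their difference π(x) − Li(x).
π(6985) = 898;  Li(6985) ≈ 912.64;  π(x) − Li(x) ≈ -14.64.

Direct count of primes ≤ 6985 gives π(6985) = 898. Numerical evaluation of the logarithmic integral gives Li(6985) ≈ 912.64. The difference π(x) − Li(x) ≈ -14.64 is typically negative for small/moderate x (Li(x) overestimates), though Littlewood's theorem shows this sign changes infinitely often.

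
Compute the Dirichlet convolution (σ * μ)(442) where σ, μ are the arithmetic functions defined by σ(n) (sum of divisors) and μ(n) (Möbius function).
(σ * μ)(442) = 442

Divisors of 442: [1, 2, 13, 17, 26, 34, 221, 442]. For each d | 442:
  d = 1: σ(1) · μ(442/1) = 1 · -1 = -1
  d = 2: σ(2) · μ(442/2) = 3 · 1 = 3
  d = 13: σ(13) · μ(442/13) = 14 · 1 = 14
  d = 17: σ(17) · μ(442/17) = 18 · 1 = 18
  d = 26: σ(26) · μ(442/26) = 42 · -1 = -42
  d = 34: σ(34) · μ(442/34) = 54 · -1 = -54
  d = 221: σ(221) · μ(442/221) = 252 · -1 = -252
  d = 442: σ(442) · μ(442/442) = 756 · 1 = 756
Summing: (σ * μ)(442) = -1 + 3 + 14 + 18 + -42 + -54 + -252 + 756 = 442.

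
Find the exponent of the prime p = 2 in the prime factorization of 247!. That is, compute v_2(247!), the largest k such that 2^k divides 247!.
v_2(247!) = 240

Legendre's formula: v_p(n!) = Σ_{k ≥ 1} ⌊n / p^k⌋. For p = 2, n = 247, the terms are:
  ⌊247/2^1⌋ = ⌊247/2⌋ = 123
  ⌊247/2^2⌋ = ⌊247/4⌋ = 61
  ⌊247/2^3⌋ = ⌊247/8⌋ = 30
  ⌊247/2^4⌋ = ⌊247/16⌋ = 15
  ⌊247/2^5⌋ = ⌊247/32⌋ = 7
  ⌊247/2^6⌋ = ⌊247/64⌋ = 3
  ⌊247/2^7⌋ = ⌊247/128⌋ = 1
(the next term ⌊247/2^8⌋ = 0, terminating the sum). Summing: v_2(247!) = 123 + 61 + 30 + 15 + 7 + 3 + 1 = 240.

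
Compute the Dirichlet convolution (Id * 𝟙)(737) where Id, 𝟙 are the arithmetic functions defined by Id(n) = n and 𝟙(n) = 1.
(Id * 𝟙)(737) = 816

Divisors of 737: [1, 11, 67, 737]. For each d | 737:
  d = 1: Id(1) · 𝟙(737/1) = 1 · 1 = 1
  d = 11: Id(11) · 𝟙(737/11) = 11 · 1 = 11
  d = 67: Id(67) · 𝟙(737/67) = 67 · 1 = 67
  d = 737: Id(737) · 𝟙(737/737) = 737 · 1 = 737
Summing: (Id * 𝟙)(737) = 1 + 11 + 67 + 737 = 816.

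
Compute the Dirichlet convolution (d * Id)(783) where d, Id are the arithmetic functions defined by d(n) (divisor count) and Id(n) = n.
(d * Id)(783) = 1798

Divisors of 783: [1, 3, 9, 27, 29, 87, 261, 783]. For each d | 783:
  d = 1: d(1) · Id(783/1) = 1 · 783 = 783
  d = 3: d(3) · Id(783/3) = 2 · 261 = 522
  d = 9: d(9) · Id(783/9) = 3 · 87 = 261
  d = 27: d(27) · Id(783/27) = 4 · 29 = 116
  d = 29: d(29) · Id(783/29) = 2 · 27 = 54
  d = 87: d(87) · Id(783/87) = 4 · 9 = 36
  d = 261: d(261) · Id(783/261) = 6 · 3 = 18
  d = 783: d(783) · Id(783/783) = 8 · 1 = 8
Summing: (d * Id)(783) = 783 + 522 + 261 + 116 + 54 + 36 + 18 + 8 = 1798.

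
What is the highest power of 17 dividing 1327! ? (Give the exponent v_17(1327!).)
v_17(1327!) = 82

Legendre's formula: v_p(n!) = Σ_{k ≥ 1} ⌊n / p^k⌋. For p = 17, n = 1327, the terms are:
  ⌊1327/17^1⌋ = ⌊1327/17⌋ = 78
  ⌊1327/17^2⌋ = ⌊1327/289⌋ = 4
(the next term ⌊1327/17^3⌋ = 0, terminating the sum). Summing: v_17(1327!) = 78 + 4 = 82.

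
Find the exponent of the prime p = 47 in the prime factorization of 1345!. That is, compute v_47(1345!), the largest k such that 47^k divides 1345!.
v_47(1345!) = 28

Legendre's formula: v_p(n!) = Σ_{k ≥ 1} ⌊n / p^k⌋. For p = 47, n = 1345, the terms are:
  ⌊1345/47^1⌋ = ⌊1345/47⌋ = 28
(the next term ⌊1345/47^2⌋ = 0, terminating the sum). Summing: v_47(1345!) = 28 = 28.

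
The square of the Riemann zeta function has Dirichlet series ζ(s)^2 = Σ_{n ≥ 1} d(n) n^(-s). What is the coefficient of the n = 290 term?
d(290) = 8

ζ(s)^2 = (Σ 1/m^s)(Σ 1/k^s). The coefficient of 1/n^s in the product is the number of ordered pairs (m, k) with mk = n, which equals d(n). For n = 290, divisors are [1, 2, 5, 10, 29, 58, 145, 290], so d(290) = 8.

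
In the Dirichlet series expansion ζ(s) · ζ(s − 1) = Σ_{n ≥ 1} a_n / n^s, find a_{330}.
σ(330) = 864

In the product (Σ m^0/m^s)(Σ k / k^s) = Σ (Σ_{d | n} d) / n^s, the coefficient of 1/n^s is σ(n) = Σ_{d | n} d. For n = 330, divisors are [1, 2, 3, 5, 6, 10, 11, 15, 22, 30, 33, 55, 66, 110, 165, 330]; summing: σ(330) = 864.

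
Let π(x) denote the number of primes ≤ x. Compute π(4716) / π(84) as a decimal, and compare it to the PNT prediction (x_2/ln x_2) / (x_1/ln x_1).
π(4716)/π(84) = 635/23 ≈ 27.6087;  PNT prediction ≈ 29.4086.

π(84) = 23 and π(4716) = 635, so π(4716)/π(84) ≈ 27.6087. The PNT-predicted ratio is (4716/ln(4716)) / (84/ln(84)) ≈ 29.4086. The two agree to within a few percent, as expected.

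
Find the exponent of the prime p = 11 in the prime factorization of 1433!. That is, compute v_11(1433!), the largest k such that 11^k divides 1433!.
v_11(1433!) = 142

Legendre's formula: v_p(n!) = Σ_{k ≥ 1} ⌊n / p^k⌋. For p = 11, n = 1433, the terms are:
  ⌊1433/11^1⌋ = ⌊1433/11⌋ = 130
  ⌊1433/11^2⌋ = ⌊1433/121⌋ = 11
  ⌊1433/11^3⌋ = ⌊1433/1331⌋ = 1
(the next term ⌊1433/11^4⌋ = 0, terminating the sum). Summing: v_11(1433!) = 130 + 11 + 1 = 142.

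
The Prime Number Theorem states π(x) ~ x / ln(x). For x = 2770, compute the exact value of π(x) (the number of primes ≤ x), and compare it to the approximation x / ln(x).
π(2770) = 403;  x/ln(x) ≈ 349.46;  relative error ≈ 13.29%.

Directly count primes up to 2770: π(2770) = 403. The PNT approximation gives 2770/ln(2770) ≈ 2770/7.92660 ≈ 349.46. Relative error (π(x) − x/ln(x)) / π(x) ≈ 13.29%; the approximation is known to undercount slightly (Li(x) is a better estimate).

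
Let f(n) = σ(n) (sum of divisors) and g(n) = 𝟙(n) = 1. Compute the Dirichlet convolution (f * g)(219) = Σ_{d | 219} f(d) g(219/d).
(σ * 𝟙)(219) = 375

Divisors of 219: [1, 3, 73, 219]. For each d | 219:
  d = 1: σ(1) · 𝟙(219/1) = 1 · 1 = 1
  d = 3: σ(3) · 𝟙(219/3) = 4 · 1 = 4
  d = 73: σ(73) · 𝟙(219/73) = 74 · 1 = 74
  d = 219: σ(219) · 𝟙(219/219) = 296 · 1 = 296
Summing: (σ * 𝟙)(219) = 1 + 4 + 74 + 296 = 375.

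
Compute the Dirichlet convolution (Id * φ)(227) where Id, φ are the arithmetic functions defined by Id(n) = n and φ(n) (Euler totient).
(Id * φ)(227) = 453

Divisors of 227: [1, 227]. For each d | 227:
  d = 1: Id(1) · φ(227/1) = 1 · 226 = 226
  d = 227: Id(227) · φ(227/227) = 227 · 1 = 227
Summing: (Id * φ)(227) = 226 + 227 = 453.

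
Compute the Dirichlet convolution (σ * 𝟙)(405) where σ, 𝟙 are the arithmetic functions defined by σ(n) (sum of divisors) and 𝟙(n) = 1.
(σ * 𝟙)(405) = 1253

Divisors of 405: [1, 3, 5, 9, 15, 27, 45, 81, 135, 405]. For each d | 405:
  d = 1: σ(1) · 𝟙(405/1) = 1 · 1 = 1
  d = 3: σ(3) · 𝟙(405/3) = 4 · 1 = 4
  d = 5: σ(5) · 𝟙(405/5) = 6 · 1 = 6
  d = 9: σ(9) · 𝟙(405/9) = 13 · 1 = 13
  d = 15: σ(15) · 𝟙(405/15) = 24 · 1 = 24
  d = 27: σ(27) · 𝟙(405/27) = 40 · 1 = 40
  d = 45: σ(45) · 𝟙(405/45) = 78 · 1 = 78
  d = 81: σ(81) · 𝟙(405/81) = 121 · 1 = 121
  d = 135: σ(135) · 𝟙(405/135) = 240 · 1 = 240
  d = 405: σ(405) · 𝟙(405/405) = 726 · 1 = 726
Summing: (σ * 𝟙)(405) = 1 + 4 + 6 + 13 + 24 + 40 + 78 + 121 + 240 + 726 = 1253.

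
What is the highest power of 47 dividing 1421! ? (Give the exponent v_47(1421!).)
v_47(1421!) = 30

Legendre's formula: v_p(n!) = Σ_{k ≥ 1} ⌊n / p^k⌋. For p = 47, n = 1421, the terms are:
  ⌊1421/47^1⌋ = ⌊1421/47⌋ = 30
(the next term ⌊1421/47^2⌋ = 0, terminating the sum). Summing: v_47(1421!) = 30 = 30.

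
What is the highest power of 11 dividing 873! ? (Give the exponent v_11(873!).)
v_11(873!) = 86

Legendre's formula: v_p(n!) = Σ_{k ≥ 1} ⌊n / p^k⌋. For p = 11, n = 873, the terms are:
  ⌊873/11^1⌋ = ⌊873/11⌋ = 79
  ⌊873/11^2⌋ = ⌊873/121⌋ = 7
(the next term ⌊873/11^3⌋ = 0, terminating the sum). Summing: v_11(873!) = 79 + 7 = 86.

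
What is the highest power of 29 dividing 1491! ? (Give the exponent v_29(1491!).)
v_29(1491!) = 52

Legendre's formula: v_p(n!) = Σ_{k ≥ 1} ⌊n / p^k⌋. For p = 29, n = 1491, the terms are:
  ⌊1491/29^1⌋ = ⌊1491/29⌋ = 51
  ⌊1491/29^2⌋ = ⌊1491/841⌋ = 1
(the next term ⌊1491/29^3⌋ = 0, terminating the sum). Summing: v_29(1491!) = 51 + 1 = 52.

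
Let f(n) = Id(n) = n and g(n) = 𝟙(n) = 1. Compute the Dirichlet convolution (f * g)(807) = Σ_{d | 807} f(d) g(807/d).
(Id * 𝟙)(807) = 1080

Divisors of 807: [1, 3, 269, 807]. For each d | 807:
  d = 1: Id(1) · 𝟙(807/1) = 1 · 1 = 1
  d = 3: Id(3) · 𝟙(807/3) = 3 · 1 = 3
  d = 269: Id(269) · 𝟙(807/269) = 269 · 1 = 269
  d = 807: Id(807) · 𝟙(807/807) = 807 · 1 = 807
Summing: (Id * 𝟙)(807) = 1 + 3 + 269 + 807 = 1080.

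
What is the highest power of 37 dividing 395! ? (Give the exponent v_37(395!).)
v_37(395!) = 10

Legendre's formula: v_p(n!) = Σ_{k ≥ 1} ⌊n / p^k⌋. For p = 37, n = 395, the terms are:
  ⌊395/37^1⌋ = ⌊395/37⌋ = 10
(the next term ⌊395/37^2⌋ = 0, terminating the sum). Summing: v_37(395!) = 10 = 10.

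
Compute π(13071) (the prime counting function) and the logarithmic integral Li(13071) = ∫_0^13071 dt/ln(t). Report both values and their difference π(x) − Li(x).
π(13071) = 1556;  Li(13071) ≈ 1574.60;  π(x) − Li(x) ≈ -18.60.

Direct count of primes ≤ 13071 gives π(13071) = 1556. Numerical evaluation of the logarithmic integral gives Li(13071) ≈ 1574.60. The difference π(x) − Li(x) ≈ -18.60 is typically negative for small/moderate x (Li(x) overestimates), though Littlewood's theorem shows this sign changes infinitely often.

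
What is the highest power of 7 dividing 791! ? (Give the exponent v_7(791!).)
v_7(791!) = 131

Legendre's formula: v_p(n!) = Σ_{k ≥ 1} ⌊n / p^k⌋. For p = 7, n = 791, the terms are:
  ⌊791/7^1⌋ = ⌊791/7⌋ = 113
  ⌊791/7^2⌋ = ⌊791/49⌋ = 16
  ⌊791/7^3⌋ = ⌊791/343⌋ = 2
(the next term ⌊791/7^4⌋ = 0, terminating the sum). Summing: v_7(791!) = 113 + 16 + 2 = 131.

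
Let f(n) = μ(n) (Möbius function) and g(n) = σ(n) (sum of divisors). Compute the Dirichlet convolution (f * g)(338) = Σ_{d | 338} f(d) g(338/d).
(μ * σ)(338) = 338

Divisors of 338: [1, 2, 13, 26, 169, 338]. For each d | 338:
  d = 1: μ(1) · σ(338/1) = 1 · 549 = 549
  d = 2: μ(2) · σ(338/2) = -1 · 183 = -183
  d = 13: μ(13) · σ(338/13) = -1 · 42 = -42
  d = 26: μ(26) · σ(338/26) = 1 · 14 = 14
  d = 169: μ(169) · σ(338/169) = 0 · 3 = 0
  d = 338: μ(338) · σ(338/338) = 0 · 1 = 0
Summing: (μ * σ)(338) = 549 + -183 + -42 + 14 + 0 + 0 = 338.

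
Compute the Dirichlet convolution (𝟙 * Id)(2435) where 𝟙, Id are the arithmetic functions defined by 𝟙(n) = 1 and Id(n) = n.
(𝟙 * Id)(2435) = 2928

Divisors of 2435: [1, 5, 487, 2435]. For each d | 2435:
  d = 1: 𝟙(1) · Id(2435/1) = 1 · 2435 = 2435
  d = 5: 𝟙(5) · Id(2435/5) = 1 · 487 = 487
  d = 487: 𝟙(487) · Id(2435/487) = 1 · 5 = 5
  d = 2435: 𝟙(2435) · Id(2435/2435) = 1 · 1 = 1
Summing: (𝟙 * Id)(2435) = 2435 + 487 + 5 + 1 = 2928.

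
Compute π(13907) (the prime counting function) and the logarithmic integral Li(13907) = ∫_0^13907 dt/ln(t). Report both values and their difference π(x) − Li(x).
π(13907) = 1644;  Li(13907) ≈ 1662.51;  π(x) − Li(x) ≈ -18.51.

Direct count of primes ≤ 13907 gives π(13907) = 1644. Numerical evaluation of the logarithmic integral gives Li(13907) ≈ 1662.51. The difference π(x) − Li(x) ≈ -18.51 is typically negative for small/moderate x (Li(x) overestimates), though Littlewood's theorem shows this sign changes infinitely often.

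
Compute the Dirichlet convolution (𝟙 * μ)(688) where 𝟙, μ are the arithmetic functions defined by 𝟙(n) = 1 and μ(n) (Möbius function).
(𝟙 * μ)(688) = 0

Divisors of 688: [1, 2, 4, 8, 16, 43, 86, 172, 344, 688]. For each d | 688:
  d = 1: 𝟙(1) · μ(688/1) = 1 · 0 = 0
  d = 2: 𝟙(2) · μ(688/2) = 1 · 0 = 0
  d = 4: 𝟙(4) · μ(688/4) = 1 · 0 = 0
  d = 8: 𝟙(8) · μ(688/8) = 1 · 1 = 1
  d = 16: 𝟙(16) · μ(688/16) = 1 · -1 = -1
  d = 43: 𝟙(43) · μ(688/43) = 1 · 0 = 0
  d = 86: 𝟙(86) · μ(688/86) = 1 · 0 = 0
  d = 172: 𝟙(172) · μ(688/172) = 1 · 0 = 0
  d = 344: 𝟙(344) · μ(688/344) = 1 · -1 = -1
  d = 688: 𝟙(688) · μ(688/688) = 1 · 1 = 1
Summing: (𝟙 * μ)(688) = 0 + 0 + 0 + 1 + -1 + 0 + 0 + 0 + -1 + 1 = 0.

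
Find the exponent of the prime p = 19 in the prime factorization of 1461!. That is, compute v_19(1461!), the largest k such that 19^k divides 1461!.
v_19(1461!) = 80

Legendre's formula: v_p(n!) = Σ_{k ≥ 1} ⌊n / p^k⌋. For p = 19, n = 1461, the terms are:
  ⌊1461/19^1⌋ = ⌊1461/19⌋ = 76
  ⌊1461/19^2⌋ = ⌊1461/361⌋ = 4
(the next term ⌊1461/19^3⌋ = 0, terminating the sum). Summing: v_19(1461!) = 76 + 4 = 80.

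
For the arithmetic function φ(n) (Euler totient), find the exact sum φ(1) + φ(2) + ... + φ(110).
Σ_{n ≤ 110} φ(n) = 3716

Compute φ(n) for each 1 ≤ n ≤ 110: φ(1) = 1, φ(2) = 1, φ(3) = 2, φ(4) = 2, φ(5) = 4, φ(6) = 2, φ(7) = 6, φ(8) = 4, φ(9) = 6, φ(10) = 4, φ(11) = 10, φ(12) = 4, φ(13) = 12, φ(14) = 6, φ(15) = 8, φ(16) = 8, φ(17) = 16, φ(18) = 6, φ(19) = 18, φ(20) = 8, φ(21) = 12, φ(22) = 10, φ(23) = 22, φ(24) = 8, φ(25) = 20, φ(26) = 12, φ(27) = 18, φ(28) = 12, φ(29) = 28, φ(30) = 8, φ(31) = 30, φ(32) = 16, φ(33) = 20, φ(34) = 16, φ(35) = 24, φ(36) = 12, φ(37) = 36, φ(38) = 18, φ(39) = 24, φ(40) = 16, φ(41) = 40, φ(42) = 12, φ(43) = 42, φ(44) = 20, φ(45) = 24, φ(46) = 22, φ(47) = 46, φ(48) = 16, φ(49) = 42, φ(50) = 20, φ(51) = 32, φ(52) = 24, φ(53) = 52, φ(54) = 18, φ(55) = 40, φ(56) = 24, φ(57) = 36, φ(58) = 28, φ(59) = 58, φ(60) = 16, φ(61) = 60, φ(62) = 30, φ(63) = 36, φ(64) = 32, φ(65) = 48, φ(66) = 20, φ(67) = 66, φ(68) = 32, φ(69) = 44, φ(70) = 24, φ(71) = 70, φ(72) = 24, φ(73) = 72, φ(74) = 36, φ(75) = 40, φ(76) = 36, φ(77) = 60, φ(78) = 24, φ(79) = 78, φ(80) = 32, φ(81) = 54, φ(82) = 40, φ(83) = 82, φ(84) = 24, φ(85) = 64, φ(86) = 42, φ(87) = 56, φ(88) = 40, φ(89) = 88, φ(90) = 24, φ(91) = 72, φ(92) = 44, φ(93) = 60, φ(94) = 46, φ(95) = 72, φ(96) = 32, φ(97) = 96, φ(98) = 42, φ(99) = 60, φ(100) = 40, φ(101) = 100, φ(102) = 32, φ(103) = 102, φ(104) = 48, φ(105) = 48, φ(106) = 52, φ(107) = 106, φ(108) = 36, φ(109) = 108, φ(110) = 40. Summing all 110 values: 3716. (Average order: Σ_{n ≤ x} φ(n) ~ (3/π²) x². For x = 110, (3/π²)·110² ≈ 3677.96.)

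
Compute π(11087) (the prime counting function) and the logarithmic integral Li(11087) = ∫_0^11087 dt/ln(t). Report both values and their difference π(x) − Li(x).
π(11087) = 1344;  Li(11087) ≈ 1363.49;  π(x) − Li(x) ≈ -19.49.

Direct count of primes ≤ 11087 gives π(11087) = 1344. Numerical evaluation of the logarithmic integral gives Li(11087) ≈ 1363.49. The difference π(x) − Li(x) ≈ -19.49 is typically negative for small/moderate x (Li(x) overestimates), though Littlewood's theorem shows this sign changes infinitely often.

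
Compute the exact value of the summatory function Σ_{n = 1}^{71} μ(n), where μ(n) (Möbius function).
Σ_{n ≤ 71} μ(n) = -3

Compute μ(n) for each 1 ≤ n ≤ 71: μ(1) = 1, μ(2) = -1, μ(3) = -1, μ(4) = 0, μ(5) = -1, μ(6) = 1, μ(7) = -1, μ(8) = 0, μ(9) = 0, μ(10) = 1, μ(11) = -1, μ(12) = 0, μ(13) = -1, μ(14) = 1, μ(15) = 1, μ(16) = 0, μ(17) = -1, μ(18) = 0, μ(19) = -1, μ(20) = 0, μ(21) = 1, μ(22) = 1, μ(23) = -1, μ(24) = 0, μ(25) = 0, μ(26) = 1, μ(27) = 0, μ(28) = 0, μ(29) = -1, μ(30) = -1, μ(31) = -1, μ(32) = 0, μ(33) = 1, μ(34) = 1, μ(35) = 1, μ(36) = 0, μ(37) = -1, μ(38) = 1, μ(39) = 1, μ(40) = 0, μ(41) = -1, μ(42) = -1, μ(43) = -1, μ(44) = 0, μ(45) = 0, μ(46) = 1, μ(47) = -1, μ(48) = 0, μ(49) = 0, μ(50) = 0, μ(51) = 1, μ(52) = 0, μ(53) = -1, μ(54) = 0, μ(55) = 1, μ(56) = 0, μ(57) = 1, μ(58) = 1, μ(59) = -1, μ(60) = 0, μ(61) = -1, μ(62) = 1, μ(63) = 0, μ(64) = 0, μ(65) = 1, μ(66) = -1, μ(67) = -1, μ(68) = 0, μ(69) = 1, μ(70) = -1, μ(71) = -1. Summing all 71 values: -3. (Mertens function M(x) = Σ_{n ≤ x} μ(n); on average M(x) should be small (PNT ⟺ M(x) = o(x)).)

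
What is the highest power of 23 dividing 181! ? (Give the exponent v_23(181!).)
v_23(181!) = 7

Legendre's formula: v_p(n!) = Σ_{k ≥ 1} ⌊n / p^k⌋. For p = 23, n = 181, the terms are:
  ⌊181/23^1⌋ = ⌊181/23⌋ = 7
(the next term ⌊181/23^2⌋ = 0, terminating the sum). Summing: v_23(181!) = 7 = 7.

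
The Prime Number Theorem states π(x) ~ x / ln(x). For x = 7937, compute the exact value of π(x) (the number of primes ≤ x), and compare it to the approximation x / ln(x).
π(7937) = 1003;  x/ln(x) ≈ 883.92;  relative error ≈ 11.87%.

Directly count primes up to 7937: π(7937) = 1003. The PNT approximation gives 7937/ln(7937) ≈ 7937/8.97929 ≈ 883.92. Relative error (π(x) − x/ln(x)) / π(x) ≈ 11.87%; the approximation is known to undercount slightly (Li(x) is a better estimate).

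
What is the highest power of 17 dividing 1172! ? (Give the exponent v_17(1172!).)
v_17(1172!) = 72

Legendre's formula: v_p(n!) = Σ_{k ≥ 1} ⌊n / p^k⌋. For p = 17, n = 1172, the terms are:
  ⌊1172/17^1⌋ = ⌊1172/17⌋ = 68
  ⌊1172/17^2⌋ = ⌊1172/289⌋ = 4
(the next term ⌊1172/17^3⌋ = 0, terminating the sum). Summing: v_17(1172!) = 68 + 4 = 72.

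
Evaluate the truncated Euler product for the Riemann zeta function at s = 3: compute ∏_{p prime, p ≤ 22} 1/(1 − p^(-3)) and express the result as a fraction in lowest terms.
∏ = 3674541645775/3057655868928

The primes p ≤ 22 are [2, 3, 5, 7, 11, 13, 17, 19]. For each prime, (1 − 1/p^3)^(-1) = p^3 / (p^3 − 1). The product is (1 − 1/2^3)^(-1), (1 − 1/3^3)^(-1), (1 − 1/5^3)^(-1), (1 − 1/7^3)^(-1), (1 − 1/11^3)^(-1), (1 − 1/13^3)^(-1), (1 − 1/17^3)^(-1), (1 − 1/19^3)^(-1) = ∏ p^3 / (p^3 − 1) = 3674541645775/3057655868928.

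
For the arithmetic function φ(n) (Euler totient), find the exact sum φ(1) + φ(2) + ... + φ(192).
Σ_{n ≤ 192} φ(n) = 11230

Compute φ(n) for each 1 ≤ n ≤ 192: φ(1) = 1, φ(2) = 1, φ(3) = 2, φ(4) = 2, φ(5) = 4, φ(6) = 2, φ(7) = 6, φ(8) = 4, φ(9) = 6, φ(10) = 4, φ(11) = 10, φ(12) = 4, φ(13) = 12, φ(14) = 6, φ(15) = 8, φ(16) = 8, φ(17) = 16, φ(18) = 6, φ(19) = 18, φ(20) = 8, φ(21) = 12, φ(22) = 10, φ(23) = 22, φ(24) = 8, φ(25) = 20, φ(26) = 12, φ(27) = 18, φ(28) = 12, φ(29) = 28, φ(30) = 8, φ(31) = 30, φ(32) = 16, φ(33) = 20, φ(34) = 16, φ(35) = 24, φ(36) = 12, φ(37) = 36, φ(38) = 18, φ(39) = 24, φ(40) = 16, φ(41) = 40, φ(42) = 12, φ(43) = 42, φ(44) = 20, φ(45) = 24, φ(46) = 22, φ(47) = 46, φ(48) = 16, φ(49) = 42, φ(50) = 20, φ(51) = 32, φ(52) = 24, φ(53) = 52, φ(54) = 18, φ(55) = 40, φ(56) = 24, φ(57) = 36, φ(58) = 28, φ(59) = 58, φ(60) = 16, φ(61) = 60, φ(62) = 30, φ(63) = 36, φ(64) = 32, φ(65) = 48, φ(66) = 20, φ(67) = 66, φ(68) = 32, φ(69) = 44, φ(70) = 24, φ(71) = 70, φ(72) = 24, φ(73) = 72, φ(74) = 36, φ(75) = 40, φ(76) = 36, φ(77) = 60, φ(78) = 24, φ(79) = 78, φ(80) = 32, φ(81) = 54, φ(82) = 40, φ(83) = 82, φ(84) = 24, φ(85) = 64, φ(86) = 42, φ(87) = 56, φ(88) = 40, φ(89) = 88, φ(90) = 24, φ(91) = 72, φ(92) = 44, φ(93) = 60, φ(94) = 46, φ(95) = 72, φ(96) = 32, φ(97) = 96, φ(98) = 42, φ(99) = 60, φ(100) = 40, φ(101) = 100, φ(102) = 32, φ(103) = 102, φ(104) = 48, φ(105) = 48, φ(106) = 52, φ(107) = 106, φ(108) = 36, φ(109) = 108, φ(110) = 40, φ(111) = 72, φ(112) = 48, φ(113) = 112, φ(114) = 36, φ(115) = 88, φ(116) = 56, φ(117) = 72, φ(118) = 58, φ(119) = 96, φ(120) = 32, φ(121) = 110, φ(122) = 60, φ(123) = 80, φ(124) = 60, φ(125) = 100, φ(126) = 36, φ(127) = 126, φ(128) = 64, φ(129) = 84, φ(130) = 48, φ(131) = 130, φ(132) = 40, φ(133) = 108, φ(134) = 66, φ(135) = 72, φ(136) = 64, φ(137) = 136, φ(138) = 44, φ(139) = 138, φ(140) = 48, φ(141) = 92, φ(142) = 70, φ(143) = 120, φ(144) = 48, φ(145) = 112, φ(146) = 72, φ(147) = 84, φ(148) = 72, φ(149) = 148, φ(150) = 40, φ(151) = 150, φ(152) = 72, φ(153) = 96, φ(154) = 60, φ(155) = 120, φ(156) = 48, φ(157) = 156, φ(158) = 78, φ(159) = 104, φ(160) = 64, φ(161) = 132, φ(162) = 54, φ(163) = 162, φ(164) = 80, φ(165) = 80, φ(166) = 82, φ(167) = 166, φ(168) = 48, φ(169) = 156, φ(170) = 64, φ(171) = 108, φ(172) = 84, φ(173) = 172, φ(174) = 56, φ(175) = 120, φ(176) = 80, φ(177) = 116, φ(178) = 88, φ(179) = 178, φ(180) = 48, φ(181) = 180, φ(182) = 72, φ(183) = 120, φ(184) = 88, φ(185) = 144, φ(186) = 60, φ(187) = 160, φ(188) = 92, φ(189) = 108, φ(190) = 72, φ(191) = 190, φ(192) = 64. Summing all 192 values: 11230. (Average order: Σ_{n ≤ x} φ(n) ~ (3/π²) x². For x = 192, (3/π²)·192² ≈ 11205.31.)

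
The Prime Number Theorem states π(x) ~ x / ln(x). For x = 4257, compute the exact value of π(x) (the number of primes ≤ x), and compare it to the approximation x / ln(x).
π(4257) = 583;  x/ln(x) ≈ 509.43;  relative error ≈ 12.62%.

Directly count primes up to 4257: π(4257) = 583. The PNT approximation gives 4257/ln(4257) ≈ 4257/8.35632 ≈ 509.43. Relative error (π(x) − x/ln(x)) / π(x) ≈ 12.62%; the approximation is known to undercount slightly (Li(x) is a better estimate).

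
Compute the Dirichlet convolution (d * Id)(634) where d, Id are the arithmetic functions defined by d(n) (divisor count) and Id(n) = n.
(d * Id)(634) = 1276

Divisors of 634: [1, 2, 317, 634]. For each d | 634:
  d = 1: d(1) · Id(634/1) = 1 · 634 = 634
  d = 2: d(2) · Id(634/2) = 2 · 317 = 634
  d = 317: d(317) · Id(634/317) = 2 · 2 = 4
  d = 634: d(634) · Id(634/634) = 4 · 1 = 4
Summing: (d * Id)(634) = 634 + 634 + 4 + 4 = 1276.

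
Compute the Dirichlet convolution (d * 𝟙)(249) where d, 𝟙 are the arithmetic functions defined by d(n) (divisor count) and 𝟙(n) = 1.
(d * 𝟙)(249) = 9

Divisors of 249: [1, 3, 83, 249]. For each d | 249:
  d = 1: d(1) · 𝟙(249/1) = 1 · 1 = 1
  d = 3: d(3) · 𝟙(249/3) = 2 · 1 = 2
  d = 83: d(83) · 𝟙(249/83) = 2 · 1 = 2
  d = 249: d(249) · 𝟙(249/249) = 4 · 1 = 4
Summing: (d * 𝟙)(249) = 1 + 2 + 2 + 4 = 9.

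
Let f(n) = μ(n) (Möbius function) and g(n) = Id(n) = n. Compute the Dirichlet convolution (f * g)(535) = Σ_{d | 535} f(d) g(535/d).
(μ * Id)(535) = 424

Divisors of 535: [1, 5, 107, 535]. For each d | 535:
  d = 1: μ(1) · Id(535/1) = 1 · 535 = 535
  d = 5: μ(5) · Id(535/5) = -1 · 107 = -107
  d = 107: μ(107) · Id(535/107) = -1 · 5 = -5
  d = 535: μ(535) · Id(535/535) = 1 · 1 = 1
Summing: (μ * Id)(535) = 535 + -107 + -5 + 1 = 424.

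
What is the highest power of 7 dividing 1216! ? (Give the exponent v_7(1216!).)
v_7(1216!) = 200

Legendre's formula: v_p(n!) = Σ_{k ≥ 1} ⌊n / p^k⌋. For p = 7, n = 1216, the terms are:
  ⌊1216/7^1⌋ = ⌊1216/7⌋ = 173
  ⌊1216/7^2⌋ = ⌊1216/49⌋ = 24
  ⌊1216/7^3⌋ = ⌊1216/343⌋ = 3
(the next term ⌊1216/7^4⌋ = 0, terminating the sum). Summing: v_7(1216!) = 173 + 24 + 3 = 200.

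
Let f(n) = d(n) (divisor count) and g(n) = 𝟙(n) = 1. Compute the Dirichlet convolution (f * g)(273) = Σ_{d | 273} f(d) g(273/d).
(d * 𝟙)(273) = 27

Divisors of 273: [1, 3, 7, 13, 21, 39, 91, 273]. For each d | 273:
  d = 1: d(1) · 𝟙(273/1) = 1 · 1 = 1
  d = 3: d(3) · 𝟙(273/3) = 2 · 1 = 2
  d = 7: d(7) · 𝟙(273/7) = 2 · 1 = 2
  d = 13: d(13) · 𝟙(273/13) = 2 · 1 = 2
  d = 21: d(21) · 𝟙(273/21) = 4 · 1 = 4
  d = 39: d(39) · 𝟙(273/39) = 4 · 1 = 4
  d = 91: d(91) · 𝟙(273/91) = 4 · 1 = 4
  d = 273: d(273) · 𝟙(273/273) = 8 · 1 = 8
Summing: (d * 𝟙)(273) = 1 + 2 + 2 + 2 + 4 + 4 + 4 + 8 = 27.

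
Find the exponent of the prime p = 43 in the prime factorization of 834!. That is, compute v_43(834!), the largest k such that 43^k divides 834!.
v_43(834!) = 19

Legendre's formula: v_p(n!) = Σ_{k ≥ 1} ⌊n / p^k⌋. For p = 43, n = 834, the terms are:
  ⌊834/43^1⌋ = ⌊834/43⌋ = 19
(the next term ⌊834/43^2⌋ = 0, terminating the sum). Summing: v_43(834!) = 19 = 19.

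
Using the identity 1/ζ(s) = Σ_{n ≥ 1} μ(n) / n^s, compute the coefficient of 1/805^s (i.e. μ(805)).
μ(805) = -1

Factor n = 805 = 5 · 7 · 23. μ(n) = 0 if any exponent ≥ 2 (not squarefree); otherwise μ(n) = (−1)^{ω(n)} where ω(n) is the number of distinct prime factors. Applying: μ(805) = -1.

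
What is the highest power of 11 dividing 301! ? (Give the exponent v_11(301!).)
v_11(301!) = 29

Legendre's formula: v_p(n!) = Σ_{k ≥ 1} ⌊n / p^k⌋. For p = 11, n = 301, the terms are:
  ⌊301/11^1⌋ = ⌊301/11⌋ = 27
  ⌊301/11^2⌋ = ⌊301/121⌋ = 2
(the next term ⌊301/11^3⌋ = 0, terminating the sum). Summing: v_11(301!) = 27 + 2 = 29.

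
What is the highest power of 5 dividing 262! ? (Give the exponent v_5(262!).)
v_5(262!) = 64

Legendre's formula: v_p(n!) = Σ_{k ≥ 1} ⌊n / p^k⌋. For p = 5, n = 262, the terms are:
  ⌊262/5^1⌋ = ⌊262/5⌋ = 52
  ⌊262/5^2⌋ = ⌊262/25⌋ = 10
  ⌊262/5^3⌋ = ⌊262/125⌋ = 2
(the next term ⌊262/5^4⌋ = 0, terminating the sum). Summing: v_5(262!) = 52 + 10 + 2 = 64.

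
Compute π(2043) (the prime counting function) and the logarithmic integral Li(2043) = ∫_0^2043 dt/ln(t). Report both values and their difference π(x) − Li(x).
π(2043) = 309;  Li(2043) ≈ 320.46;  π(x) − Li(x) ≈ -11.46.

Direct count of primes ≤ 2043 gives π(2043) = 309. Numerical evaluation of the logarithmic integral gives Li(2043) ≈ 320.46. The difference π(x) − Li(x) ≈ -11.46 is typically negative for small/moderate x (Li(x) overestimates), though Littlewood's theorem shows this sign changes infinitely often.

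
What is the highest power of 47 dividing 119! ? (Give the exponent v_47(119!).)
v_47(119!) = 2

Legendre's formula: v_p(n!) = Σ_{k ≥ 1} ⌊n / p^k⌋. For p = 47, n = 119, the terms are:
  ⌊119/47^1⌋ = ⌊119/47⌋ = 2
(the next term ⌊119/47^2⌋ = 0, terminating the sum). Summing: v_47(119!) = 2 = 2.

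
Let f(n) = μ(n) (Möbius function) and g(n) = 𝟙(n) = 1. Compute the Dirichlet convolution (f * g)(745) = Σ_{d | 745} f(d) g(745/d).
(μ * 𝟙)(745) = 0

Divisors of 745: [1, 5, 149, 745]. For each d | 745:
  d = 1: μ(1) · 𝟙(745/1) = 1 · 1 = 1
  d = 5: μ(5) · 𝟙(745/5) = -1 · 1 = -1
  d = 149: μ(149) · 𝟙(745/149) = -1 · 1 = -1
  d = 745: μ(745) · 𝟙(745/745) = 1 · 1 = 1
Summing: (μ * 𝟙)(745) = 1 + -1 + -1 + 1 = 0.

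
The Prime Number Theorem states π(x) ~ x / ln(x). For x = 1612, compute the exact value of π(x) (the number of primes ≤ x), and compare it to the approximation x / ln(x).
π(1612) = 254;  x/ln(x) ≈ 218.27;  relative error ≈ 14.07%.

Directly count primes up to 1612: π(1612) = 254. The PNT approximation gives 1612/ln(1612) ≈ 1612/7.38523 ≈ 218.27. Relative error (π(x) − x/ln(x)) / π(x) ≈ 14.07%; the approximation is known to undercount slightly (Li(x) is a better estimate).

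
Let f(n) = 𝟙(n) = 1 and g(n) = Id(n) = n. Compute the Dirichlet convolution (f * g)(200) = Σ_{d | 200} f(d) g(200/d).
(𝟙 * Id)(200) = 465

Divisors of 200: [1, 2, 4, 5, 8, 10, 20, 25, 40, 50, 100, 200]. For each d | 200:
  d = 1: 𝟙(1) · Id(200/1) = 1 · 200 = 200
  d = 2: 𝟙(2) · Id(200/2) = 1 · 100 = 100
  d = 4: 𝟙(4) · Id(200/4) = 1 · 50 = 50
  d = 5: 𝟙(5) · Id(200/5) = 1 · 40 = 40
  d = 8: 𝟙(8) · Id(200/8) = 1 · 25 = 25
  d = 10: 𝟙(10) · Id(200/10) = 1 · 20 = 20
  d = 20: 𝟙(20) · Id(200/20) = 1 · 10 = 10
  d = 25: 𝟙(25) · Id(200/25) = 1 · 8 = 8
  d = 40: 𝟙(40) · Id(200/40) = 1 · 5 = 5
  d = 50: 𝟙(50) · Id(200/50) = 1 · 4 = 4
  d = 100: 𝟙(100) · Id(200/100) = 1 · 2 = 2
  d = 200: 𝟙(200) · Id(200/200) = 1 · 1 = 1
Summing: (𝟙 * Id)(200) = 200 + 100 + 50 + 40 + 25 + 20 + 10 + 8 + 5 + 4 + 2 + 1 = 465.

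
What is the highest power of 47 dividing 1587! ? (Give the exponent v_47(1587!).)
v_47(1587!) = 33

Legendre's formula: v_p(n!) = Σ_{k ≥ 1} ⌊n / p^k⌋. For p = 47, n = 1587, the terms are:
  ⌊1587/47^1⌋ = ⌊1587/47⌋ = 33
(the next term ⌊1587/47^2⌋ = 0, terminating the sum). Summing: v_47(1587!) = 33 = 33.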